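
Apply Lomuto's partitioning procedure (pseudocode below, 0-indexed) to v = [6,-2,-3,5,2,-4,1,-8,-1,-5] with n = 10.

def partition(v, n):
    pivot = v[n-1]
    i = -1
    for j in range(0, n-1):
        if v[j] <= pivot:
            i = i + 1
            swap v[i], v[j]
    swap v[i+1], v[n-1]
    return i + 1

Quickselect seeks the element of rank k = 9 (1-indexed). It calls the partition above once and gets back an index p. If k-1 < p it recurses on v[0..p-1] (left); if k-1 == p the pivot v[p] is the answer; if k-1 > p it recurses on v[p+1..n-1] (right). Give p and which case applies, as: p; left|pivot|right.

pivot = v[9] = -5; i = -1
j=0: v[0]=6 > -5 → no swap
j=1: v[1]=-2 > -5 → no swap
j=2: v[2]=-3 > -5 → no swap
j=3: v[3]=5 > -5 → no swap
j=4: v[4]=2 > -5 → no swap
j=5: v[5]=-4 > -5 → no swap
j=6: v[6]=1 > -5 → no swap
j=7: v[7]=-8 ≤ -5 → i=0, swap v[0],v[7] → [-8,-2,-3,5,2,-4,1,6,-1,-5]
j=8: v[8]=-1 > -5 → no swap
final swap v[1],v[9] → [-8,-5,-3,5,2,-4,1,6,-1,-2]; return 1
p = 1; k-1 = 8 > 1 ⇒ right

1; right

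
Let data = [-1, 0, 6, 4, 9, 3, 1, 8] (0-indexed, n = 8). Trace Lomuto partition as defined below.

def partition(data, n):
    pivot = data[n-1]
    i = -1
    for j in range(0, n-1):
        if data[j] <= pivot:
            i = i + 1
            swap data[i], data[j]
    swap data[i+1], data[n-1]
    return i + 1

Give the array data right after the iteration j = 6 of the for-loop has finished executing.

pivot=8, i=-1
j=0: -1≤8, i=0, swap(0,0) ⇒ [-1, 0, 6, 4, 9, 3, 1, 8]
j=1: 0≤8, i=1, swap(1,1) ⇒ [-1, 0, 6, 4, 9, 3, 1, 8]
j=2: 6≤8, i=2, swap(2,2) ⇒ [-1, 0, 6, 4, 9, 3, 1, 8]
j=3: 4≤8, i=3, swap(3,3) ⇒ [-1, 0, 6, 4, 9, 3, 1, 8]
j=4: 9>8, skip
j=5: 3≤8, i=4, swap(4,5) ⇒ [-1, 0, 6, 4, 3, 9, 1, 8]
j=6: 1≤8, i=5, swap(5,6) ⇒ [-1, 0, 6, 4, 3, 1, 9, 8]
(after j=6) data = [-1, 0, 6, 4, 3, 1, 9, 8]

[-1, 0, 6, 4, 3, 1, 9, 8]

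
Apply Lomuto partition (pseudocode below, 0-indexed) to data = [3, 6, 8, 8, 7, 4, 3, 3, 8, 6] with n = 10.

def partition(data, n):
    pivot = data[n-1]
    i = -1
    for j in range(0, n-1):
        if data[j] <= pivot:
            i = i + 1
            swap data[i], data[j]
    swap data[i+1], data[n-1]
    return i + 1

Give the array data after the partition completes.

pivot=6, i=-1
j=0: 3≤6, i=0, swap(0,0) ⇒ [3, 6, 8, 8, 7, 4, 3, 3, 8, 6]
j=1: 6≤6, i=1, swap(1,1) ⇒ [3, 6, 8, 8, 7, 4, 3, 3, 8, 6]
j=2: 8>6, skip
j=3: 8>6, skip
j=4: 7>6, skip
j=5: 4≤6, i=2, swap(2,5) ⇒ [3, 6, 4, 8, 7, 8, 3, 3, 8, 6]
j=6: 3≤6, i=3, swap(3,6) ⇒ [3, 6, 4, 3, 7, 8, 8, 3, 8, 6]
j=7: 3≤6, i=4, swap(4,7) ⇒ [3, 6, 4, 3, 3, 8, 8, 7, 8, 6]
j=8: 8>6, skip
swap(5,9) ⇒ [3, 6, 4, 3, 3, 6, 8, 7, 8, 8]; return 5

[3, 6, 4, 3, 3, 6, 8, 7, 8, 8]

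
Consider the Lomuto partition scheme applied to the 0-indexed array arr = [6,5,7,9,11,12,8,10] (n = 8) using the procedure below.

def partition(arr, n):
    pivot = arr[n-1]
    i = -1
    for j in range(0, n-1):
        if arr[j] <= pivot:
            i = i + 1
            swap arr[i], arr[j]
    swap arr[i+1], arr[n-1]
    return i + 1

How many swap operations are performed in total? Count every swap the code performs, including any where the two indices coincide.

pivot=10, i=-1
j=0: 6≤10, i=0, swap(0,0) ⇒ [6,5,7,9,11,12,8,10]
j=1: 5≤10, i=1, swap(1,1) ⇒ [6,5,7,9,11,12,8,10]
j=2: 7≤10, i=2, swap(2,2) ⇒ [6,5,7,9,11,12,8,10]
j=3: 9≤10, i=3, swap(3,3) ⇒ [6,5,7,9,11,12,8,10]
j=4: 11>10, skip
j=5: 12>10, skip
j=6: 8≤10, i=4, swap(4,6) ⇒ [6,5,7,9,8,12,11,10]
swap(5,7) ⇒ [6,5,7,9,8,10,11,12]; return 5

6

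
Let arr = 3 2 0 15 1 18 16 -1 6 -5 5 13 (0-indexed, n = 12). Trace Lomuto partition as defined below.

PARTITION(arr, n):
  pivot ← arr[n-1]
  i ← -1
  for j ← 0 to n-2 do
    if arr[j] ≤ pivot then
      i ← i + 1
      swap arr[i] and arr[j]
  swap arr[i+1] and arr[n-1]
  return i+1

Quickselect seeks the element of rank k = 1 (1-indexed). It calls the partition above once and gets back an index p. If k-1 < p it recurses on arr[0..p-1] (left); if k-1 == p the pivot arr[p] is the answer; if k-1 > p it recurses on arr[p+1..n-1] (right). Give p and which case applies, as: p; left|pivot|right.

8; left

pivot=13, i=-1
j=0: 3≤13, i=0, swap(0,0) ⇒ 3 2 0 15 1 18 16 -1 6 -5 5 13
j=1: 2≤13, i=1, swap(1,1) ⇒ 3 2 0 15 1 18 16 -1 6 -5 5 13
j=2: 0≤13, i=2, swap(2,2) ⇒ 3 2 0 15 1 18 16 -1 6 -5 5 13
j=3: 15>13, skip
j=4: 1≤13, i=3, swap(3,4) ⇒ 3 2 0 1 15 18 16 -1 6 -5 5 13
j=5: 18>13, skip
j=6: 16>13, skip
j=7: -1≤13, i=4, swap(4,7) ⇒ 3 2 0 1 -1 18 16 15 6 -5 5 13
j=8: 6≤13, i=5, swap(5,8) ⇒ 3 2 0 1 -1 6 16 15 18 -5 5 13
j=9: -5≤13, i=6, swap(6,9) ⇒ 3 2 0 1 -1 6 -5 15 18 16 5 13
j=10: 5≤13, i=7, swap(7,10) ⇒ 3 2 0 1 -1 6 -5 5 18 16 15 13
swap(8,11) ⇒ 3 2 0 1 -1 6 -5 5 13 16 15 18; return 8
p = 8; k-1 = 0 < 8 ⇒ left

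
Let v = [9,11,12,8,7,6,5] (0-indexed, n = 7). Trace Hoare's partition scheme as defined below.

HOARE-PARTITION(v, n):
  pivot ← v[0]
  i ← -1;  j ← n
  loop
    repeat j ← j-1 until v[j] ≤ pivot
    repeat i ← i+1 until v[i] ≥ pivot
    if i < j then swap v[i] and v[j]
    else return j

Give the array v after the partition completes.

pivot = v[0] = 9; i = -1, j = 7
j→6 (v[6]=5≤9), i→0 (v[0]=9≥9); i<j, swap → [5,11,12,8,7,6,9]
j→5 (v[5]=6≤9), i→1 (v[1]=11≥9); i<j, swap → [5,6,12,8,7,11,9]
j→4 (v[4]=7≤9), i→2 (v[2]=12≥9); i<j, swap → [5,6,7,8,12,11,9]
j→3, i→4; i≥j, return j=3. v = [5,6,7,8,12,11,9]

[5,6,7,8,12,11,9]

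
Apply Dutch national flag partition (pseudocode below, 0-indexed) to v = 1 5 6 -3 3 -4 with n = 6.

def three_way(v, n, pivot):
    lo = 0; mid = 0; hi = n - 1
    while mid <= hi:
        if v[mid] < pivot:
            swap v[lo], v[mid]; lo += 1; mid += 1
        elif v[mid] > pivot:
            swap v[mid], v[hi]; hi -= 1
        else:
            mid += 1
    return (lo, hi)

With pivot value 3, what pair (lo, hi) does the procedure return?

pivot = 3; lo=0, mid=0, hi=5
v[mid]=1<3: swap v[0],v[0]; lo=1,mid=1 → 1 5 6 -3 3 -4
v[mid]=5>3: swap v[1],v[5]; hi=4 → 1 -4 6 -3 3 5
v[mid]=-4<3: swap v[1],v[1]; lo=2,mid=2 → 1 -4 6 -3 3 5
v[mid]=6>3: swap v[2],v[4]; hi=3 → 1 -4 3 -3 6 5
v[mid]=3=3: mid=3
v[mid]=-3<3: swap v[2],v[3]; lo=3,mid=4 → 1 -4 -3 3 6 5
end: lo=3, hi=3; v = 1 -4 -3 3 6 5

(3, 3)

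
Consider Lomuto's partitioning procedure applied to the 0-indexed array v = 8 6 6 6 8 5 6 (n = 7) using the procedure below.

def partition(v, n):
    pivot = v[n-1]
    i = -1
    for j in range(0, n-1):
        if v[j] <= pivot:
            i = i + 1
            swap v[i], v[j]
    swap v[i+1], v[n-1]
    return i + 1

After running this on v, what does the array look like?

6 6 6 5 6 8 8

pivot = v[6] = 6; i = -1
j=0: v[0]=8 > 6 → no swap
j=1: v[1]=6 ≤ 6 → i=0, swap v[0],v[1] → 6 8 6 6 8 5 6
j=2: v[2]=6 ≤ 6 → i=1, swap v[1],v[2] → 6 6 8 6 8 5 6
j=3: v[3]=6 ≤ 6 → i=2, swap v[2],v[3] → 6 6 6 8 8 5 6
j=4: v[4]=8 > 6 → no swap
j=5: v[5]=5 ≤ 6 → i=3, swap v[3],v[5] → 6 6 6 5 8 8 6
final swap v[4],v[6] → 6 6 6 5 6 8 8; return 4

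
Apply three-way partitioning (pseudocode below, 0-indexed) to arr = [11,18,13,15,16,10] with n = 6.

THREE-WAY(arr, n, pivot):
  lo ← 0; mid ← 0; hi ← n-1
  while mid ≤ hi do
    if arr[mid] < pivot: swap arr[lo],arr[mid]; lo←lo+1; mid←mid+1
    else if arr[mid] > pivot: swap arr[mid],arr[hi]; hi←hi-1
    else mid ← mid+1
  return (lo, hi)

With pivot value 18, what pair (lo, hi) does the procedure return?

(5, 5)

lo=0 mid=0 hi=5
11<18: swap(0,0), lo=1 mid=1 ⇒ [11,18,13,15,16,10]
18=18: mid=2
13<18: swap(1,2), lo=2 mid=3 ⇒ [11,13,18,15,16,10]
15<18: swap(2,3), lo=3 mid=4 ⇒ [11,13,15,18,16,10]
16<18: swap(3,4), lo=4 mid=5 ⇒ [11,13,15,16,18,10]
10<18: swap(4,5), lo=5 mid=6 ⇒ [11,13,15,16,10,18]
done. lo=5 hi=5; arr=[11,13,15,16,10,18]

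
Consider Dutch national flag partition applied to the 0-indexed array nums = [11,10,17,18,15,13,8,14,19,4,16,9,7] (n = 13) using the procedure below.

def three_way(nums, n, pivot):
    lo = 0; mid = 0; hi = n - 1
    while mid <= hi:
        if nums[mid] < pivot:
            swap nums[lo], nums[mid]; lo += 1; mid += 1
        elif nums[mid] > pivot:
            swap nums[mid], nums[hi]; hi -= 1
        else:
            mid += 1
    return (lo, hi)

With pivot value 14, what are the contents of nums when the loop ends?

lo=0 mid=0 hi=12
11<14: swap(0,0), lo=1 mid=1 ⇒ [11,10,17,18,15,13,8,14,19,4,16,9,7]
10<14: swap(1,1), lo=2 mid=2 ⇒ [11,10,17,18,15,13,8,14,19,4,16,9,7]
17>14: swap(2,12), hi=11 ⇒ [11,10,7,18,15,13,8,14,19,4,16,9,17]
7<14: swap(2,2), lo=3 mid=3 ⇒ [11,10,7,18,15,13,8,14,19,4,16,9,17]
18>14: swap(3,11), hi=10 ⇒ [11,10,7,9,15,13,8,14,19,4,16,18,17]
9<14: swap(3,3), lo=4 mid=4 ⇒ [11,10,7,9,15,13,8,14,19,4,16,18,17]
15>14: swap(4,10), hi=9 ⇒ [11,10,7,9,16,13,8,14,19,4,15,18,17]
16>14: swap(4,9), hi=8 ⇒ [11,10,7,9,4,13,8,14,19,16,15,18,17]
4<14: swap(4,4), lo=5 mid=5 ⇒ [11,10,7,9,4,13,8,14,19,16,15,18,17]
13<14: swap(5,5), lo=6 mid=6 ⇒ [11,10,7,9,4,13,8,14,19,16,15,18,17]
8<14: swap(6,6), lo=7 mid=7 ⇒ [11,10,7,9,4,13,8,14,19,16,15,18,17]
14=14: mid=8
19>14: swap(8,8), hi=7 ⇒ [11,10,7,9,4,13,8,14,19,16,15,18,17]
done. lo=7 hi=7; nums=[11,10,7,9,4,13,8,14,19,16,15,18,17]

[11,10,7,9,4,13,8,14,19,16,15,18,17]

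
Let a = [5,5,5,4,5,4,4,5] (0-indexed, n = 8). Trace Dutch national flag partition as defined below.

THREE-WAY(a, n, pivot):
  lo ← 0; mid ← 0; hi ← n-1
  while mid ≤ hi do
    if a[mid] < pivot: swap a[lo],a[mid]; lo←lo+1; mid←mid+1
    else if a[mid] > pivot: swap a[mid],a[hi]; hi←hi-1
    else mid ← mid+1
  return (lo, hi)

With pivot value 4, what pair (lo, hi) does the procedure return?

(0, 2)

lo=0 mid=0 hi=7
5>4: swap(0,7), hi=6 ⇒ [5,5,5,4,5,4,4,5]
5>4: swap(0,6), hi=5 ⇒ [4,5,5,4,5,4,5,5]
4=4: mid=1
5>4: swap(1,5), hi=4 ⇒ [4,4,5,4,5,5,5,5]
4=4: mid=2
5>4: swap(2,4), hi=3 ⇒ [4,4,5,4,5,5,5,5]
5>4: swap(2,3), hi=2 ⇒ [4,4,4,5,5,5,5,5]
4=4: mid=3
done. lo=0 hi=2; a=[4,4,4,5,5,5,5,5]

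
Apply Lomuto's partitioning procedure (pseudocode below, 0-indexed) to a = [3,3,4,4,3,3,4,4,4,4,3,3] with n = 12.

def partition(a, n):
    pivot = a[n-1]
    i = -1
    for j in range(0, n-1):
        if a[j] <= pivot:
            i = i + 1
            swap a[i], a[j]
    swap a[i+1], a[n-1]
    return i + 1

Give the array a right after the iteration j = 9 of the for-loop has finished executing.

[3,3,3,3,4,4,4,4,4,4,3,3]

pivot=3, i=-1
j=0: 3≤3, i=0, swap(0,0) ⇒ [3,3,4,4,3,3,4,4,4,4,3,3]
j=1: 3≤3, i=1, swap(1,1) ⇒ [3,3,4,4,3,3,4,4,4,4,3,3]
j=2: 4>3, skip
j=3: 4>3, skip
j=4: 3≤3, i=2, swap(2,4) ⇒ [3,3,3,4,4,3,4,4,4,4,3,3]
j=5: 3≤3, i=3, swap(3,5) ⇒ [3,3,3,3,4,4,4,4,4,4,3,3]
j=6: 4>3, skip
j=7: 4>3, skip
j=8: 4>3, skip
j=9: 4>3, skip
(after j=9) a = [3,3,3,3,4,4,4,4,4,4,3,3]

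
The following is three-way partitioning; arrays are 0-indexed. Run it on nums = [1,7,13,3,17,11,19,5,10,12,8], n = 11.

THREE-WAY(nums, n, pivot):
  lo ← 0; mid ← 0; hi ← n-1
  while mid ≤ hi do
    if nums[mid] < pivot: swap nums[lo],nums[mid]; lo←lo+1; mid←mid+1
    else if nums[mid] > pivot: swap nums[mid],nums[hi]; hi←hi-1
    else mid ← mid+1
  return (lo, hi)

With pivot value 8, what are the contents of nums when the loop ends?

[1,7,3,5,8,19,11,10,12,17,13]

pivot = 8; lo=0, mid=0, hi=10
nums[mid]=1<8: swap nums[0],nums[0]; lo=1,mid=1 → [1,7,13,3,17,11,19,5,10,12,8]
nums[mid]=7<8: swap nums[1],nums[1]; lo=2,mid=2 → [1,7,13,3,17,11,19,5,10,12,8]
nums[mid]=13>8: swap nums[2],nums[10]; hi=9 → [1,7,8,3,17,11,19,5,10,12,13]
nums[mid]=8=8: mid=3
nums[mid]=3<8: swap nums[2],nums[3]; lo=3,mid=4 → [1,7,3,8,17,11,19,5,10,12,13]
nums[mid]=17>8: swap nums[4],nums[9]; hi=8 → [1,7,3,8,12,11,19,5,10,17,13]
nums[mid]=12>8: swap nums[4],nums[8]; hi=7 → [1,7,3,8,10,11,19,5,12,17,13]
nums[mid]=10>8: swap nums[4],nums[7]; hi=6 → [1,7,3,8,5,11,19,10,12,17,13]
nums[mid]=5<8: swap nums[3],nums[4]; lo=4,mid=5 → [1,7,3,5,8,11,19,10,12,17,13]
nums[mid]=11>8: swap nums[5],nums[6]; hi=5 → [1,7,3,5,8,19,11,10,12,17,13]
nums[mid]=19>8: swap nums[5],nums[5]; hi=4 → [1,7,3,5,8,19,11,10,12,17,13]
end: lo=4, hi=4; nums = [1,7,3,5,8,19,11,10,12,17,13]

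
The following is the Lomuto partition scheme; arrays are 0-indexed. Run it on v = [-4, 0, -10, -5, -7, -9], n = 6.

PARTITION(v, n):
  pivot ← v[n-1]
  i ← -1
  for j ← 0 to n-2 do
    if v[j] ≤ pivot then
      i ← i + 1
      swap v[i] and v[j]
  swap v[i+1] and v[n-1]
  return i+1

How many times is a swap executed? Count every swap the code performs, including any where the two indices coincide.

pivot=-9, i=-1
j=0: -4>-9, skip
j=1: 0>-9, skip
j=2: -10≤-9, i=0, swap(0,2) ⇒ [-10, 0, -4, -5, -7, -9]
j=3: -5>-9, skip
j=4: -7>-9, skip
swap(1,5) ⇒ [-10, -9, -4, -5, -7, 0]; return 1

2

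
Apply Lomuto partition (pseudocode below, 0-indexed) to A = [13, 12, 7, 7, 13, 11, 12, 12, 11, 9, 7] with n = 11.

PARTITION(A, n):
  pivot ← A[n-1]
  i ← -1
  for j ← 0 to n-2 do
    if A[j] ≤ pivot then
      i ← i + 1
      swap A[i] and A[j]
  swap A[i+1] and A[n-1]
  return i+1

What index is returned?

pivot = A[10] = 7; i = -1
j=0: A[0]=13 > 7 → no swap
j=1: A[1]=12 > 7 → no swap
j=2: A[2]=7 ≤ 7 → i=0, swap A[0],A[2] → [7, 12, 13, 7, 13, 11, 12, 12, 11, 9, 7]
j=3: A[3]=7 ≤ 7 → i=1, swap A[1],A[3] → [7, 7, 13, 12, 13, 11, 12, 12, 11, 9, 7]
j=4: A[4]=13 > 7 → no swap
j=5: A[5]=11 > 7 → no swap
j=6: A[6]=12 > 7 → no swap
j=7: A[7]=12 > 7 → no swap
j=8: A[8]=11 > 7 → no swap
j=9: A[9]=9 > 7 → no swap
final swap A[2],A[10] → [7, 7, 7, 12, 13, 11, 12, 12, 11, 9, 13]; return 2

2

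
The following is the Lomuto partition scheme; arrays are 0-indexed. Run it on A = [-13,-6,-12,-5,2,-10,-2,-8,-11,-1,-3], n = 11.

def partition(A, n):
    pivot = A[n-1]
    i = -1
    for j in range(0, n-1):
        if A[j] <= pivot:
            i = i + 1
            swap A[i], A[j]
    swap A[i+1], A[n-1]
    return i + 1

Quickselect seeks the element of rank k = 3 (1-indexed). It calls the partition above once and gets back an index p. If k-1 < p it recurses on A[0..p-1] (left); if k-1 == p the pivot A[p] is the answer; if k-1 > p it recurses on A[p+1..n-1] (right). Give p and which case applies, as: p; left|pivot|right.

pivot=-3, i=-1
j=0: -13≤-3, i=0, swap(0,0) ⇒ [-13,-6,-12,-5,2,-10,-2,-8,-11,-1,-3]
j=1: -6≤-3, i=1, swap(1,1) ⇒ [-13,-6,-12,-5,2,-10,-2,-8,-11,-1,-3]
j=2: -12≤-3, i=2, swap(2,2) ⇒ [-13,-6,-12,-5,2,-10,-2,-8,-11,-1,-3]
j=3: -5≤-3, i=3, swap(3,3) ⇒ [-13,-6,-12,-5,2,-10,-2,-8,-11,-1,-3]
j=4: 2>-3, skip
j=5: -10≤-3, i=4, swap(4,5) ⇒ [-13,-6,-12,-5,-10,2,-2,-8,-11,-1,-3]
j=6: -2>-3, skip
j=7: -8≤-3, i=5, swap(5,7) ⇒ [-13,-6,-12,-5,-10,-8,-2,2,-11,-1,-3]
j=8: -11≤-3, i=6, swap(6,8) ⇒ [-13,-6,-12,-5,-10,-8,-11,2,-2,-1,-3]
j=9: -1>-3, skip
swap(7,10) ⇒ [-13,-6,-12,-5,-10,-8,-11,-3,-2,-1,2]; return 7
p = 7; k-1 = 2 < 7 ⇒ left

7; left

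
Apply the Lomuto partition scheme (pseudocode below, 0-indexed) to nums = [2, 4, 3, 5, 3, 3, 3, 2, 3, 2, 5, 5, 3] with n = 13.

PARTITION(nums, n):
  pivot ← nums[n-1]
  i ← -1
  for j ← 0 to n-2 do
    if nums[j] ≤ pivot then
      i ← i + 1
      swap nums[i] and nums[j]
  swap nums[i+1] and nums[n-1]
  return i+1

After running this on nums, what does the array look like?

pivot=3, i=-1
j=0: 2≤3, i=0, swap(0,0) ⇒ [2, 4, 3, 5, 3, 3, 3, 2, 3, 2, 5, 5, 3]
j=1: 4>3, skip
j=2: 3≤3, i=1, swap(1,2) ⇒ [2, 3, 4, 5, 3, 3, 3, 2, 3, 2, 5, 5, 3]
j=3: 5>3, skip
j=4: 3≤3, i=2, swap(2,4) ⇒ [2, 3, 3, 5, 4, 3, 3, 2, 3, 2, 5, 5, 3]
j=5: 3≤3, i=3, swap(3,5) ⇒ [2, 3, 3, 3, 4, 5, 3, 2, 3, 2, 5, 5, 3]
j=6: 3≤3, i=4, swap(4,6) ⇒ [2, 3, 3, 3, 3, 5, 4, 2, 3, 2, 5, 5, 3]
j=7: 2≤3, i=5, swap(5,7) ⇒ [2, 3, 3, 3, 3, 2, 4, 5, 3, 2, 5, 5, 3]
j=8: 3≤3, i=6, swap(6,8) ⇒ [2, 3, 3, 3, 3, 2, 3, 5, 4, 2, 5, 5, 3]
j=9: 2≤3, i=7, swap(7,9) ⇒ [2, 3, 3, 3, 3, 2, 3, 2, 4, 5, 5, 5, 3]
j=10: 5>3, skip
j=11: 5>3, skip
swap(8,12) ⇒ [2, 3, 3, 3, 3, 2, 3, 2, 3, 5, 5, 5, 4]; return 8

[2, 3, 3, 3, 3, 2, 3, 2, 3, 5, 5, 5, 4]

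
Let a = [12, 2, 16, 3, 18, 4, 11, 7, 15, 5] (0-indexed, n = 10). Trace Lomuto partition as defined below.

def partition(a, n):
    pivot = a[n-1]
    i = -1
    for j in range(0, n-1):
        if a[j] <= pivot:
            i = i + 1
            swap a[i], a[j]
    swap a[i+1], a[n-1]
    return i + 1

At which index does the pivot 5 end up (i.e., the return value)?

pivot = a[9] = 5; i = -1
j=0: a[0]=12 > 5 → no swap
j=1: a[1]=2 ≤ 5 → i=0, swap a[0],a[1] → [2, 12, 16, 3, 18, 4, 11, 7, 15, 5]
j=2: a[2]=16 > 5 → no swap
j=3: a[3]=3 ≤ 5 → i=1, swap a[1],a[3] → [2, 3, 16, 12, 18, 4, 11, 7, 15, 5]
j=4: a[4]=18 > 5 → no swap
j=5: a[5]=4 ≤ 5 → i=2, swap a[2],a[5] → [2, 3, 4, 12, 18, 16, 11, 7, 15, 5]
j=6: a[6]=11 > 5 → no swap
j=7: a[7]=7 > 5 → no swap
j=8: a[8]=15 > 5 → no swap
final swap a[3],a[9] → [2, 3, 4, 5, 18, 16, 11, 7, 15, 12]; return 3

3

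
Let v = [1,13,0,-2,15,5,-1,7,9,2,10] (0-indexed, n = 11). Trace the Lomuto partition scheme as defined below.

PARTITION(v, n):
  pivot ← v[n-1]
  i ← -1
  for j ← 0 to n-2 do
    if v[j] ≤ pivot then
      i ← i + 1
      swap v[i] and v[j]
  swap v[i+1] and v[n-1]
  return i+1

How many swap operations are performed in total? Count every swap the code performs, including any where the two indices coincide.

9

pivot=10, i=-1
j=0: 1≤10, i=0, swap(0,0) ⇒ [1,13,0,-2,15,5,-1,7,9,2,10]
j=1: 13>10, skip
j=2: 0≤10, i=1, swap(1,2) ⇒ [1,0,13,-2,15,5,-1,7,9,2,10]
j=3: -2≤10, i=2, swap(2,3) ⇒ [1,0,-2,13,15,5,-1,7,9,2,10]
j=4: 15>10, skip
j=5: 5≤10, i=3, swap(3,5) ⇒ [1,0,-2,5,15,13,-1,7,9,2,10]
j=6: -1≤10, i=4, swap(4,6) ⇒ [1,0,-2,5,-1,13,15,7,9,2,10]
j=7: 7≤10, i=5, swap(5,7) ⇒ [1,0,-2,5,-1,7,15,13,9,2,10]
j=8: 9≤10, i=6, swap(6,8) ⇒ [1,0,-2,5,-1,7,9,13,15,2,10]
j=9: 2≤10, i=7, swap(7,9) ⇒ [1,0,-2,5,-1,7,9,2,15,13,10]
swap(8,10) ⇒ [1,0,-2,5,-1,7,9,2,10,13,15]; return 8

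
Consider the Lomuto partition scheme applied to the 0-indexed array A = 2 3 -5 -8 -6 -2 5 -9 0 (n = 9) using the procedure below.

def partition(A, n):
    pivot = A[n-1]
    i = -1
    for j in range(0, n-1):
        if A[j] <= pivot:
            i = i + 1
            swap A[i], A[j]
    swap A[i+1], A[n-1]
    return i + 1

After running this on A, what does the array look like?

-5 -8 -6 -2 -9 0 5 2 3

pivot = A[8] = 0; i = -1
j=0: A[0]=2 > 0 → no swap
j=1: A[1]=3 > 0 → no swap
j=2: A[2]=-5 ≤ 0 → i=0, swap A[0],A[2] → -5 3 2 -8 -6 -2 5 -9 0
j=3: A[3]=-8 ≤ 0 → i=1, swap A[1],A[3] → -5 -8 2 3 -6 -2 5 -9 0
j=4: A[4]=-6 ≤ 0 → i=2, swap A[2],A[4] → -5 -8 -6 3 2 -2 5 -9 0
j=5: A[5]=-2 ≤ 0 → i=3, swap A[3],A[5] → -5 -8 -6 -2 2 3 5 -9 0
j=6: A[6]=5 > 0 → no swap
j=7: A[7]=-9 ≤ 0 → i=4, swap A[4],A[7] → -5 -8 -6 -2 -9 3 5 2 0
final swap A[5],A[8] → -5 -8 -6 -2 -9 0 5 2 3; return 5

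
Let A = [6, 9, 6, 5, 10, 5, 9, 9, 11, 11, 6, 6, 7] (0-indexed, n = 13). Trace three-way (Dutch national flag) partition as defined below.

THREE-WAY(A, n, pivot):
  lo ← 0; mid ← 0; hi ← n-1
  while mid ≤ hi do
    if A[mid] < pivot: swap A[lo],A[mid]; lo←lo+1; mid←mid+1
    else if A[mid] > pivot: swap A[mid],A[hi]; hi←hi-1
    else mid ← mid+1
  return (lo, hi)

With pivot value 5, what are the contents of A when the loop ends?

[5, 5, 6, 10, 9, 9, 9, 11, 11, 6, 6, 7, 6]

pivot = 5; lo=0, mid=0, hi=12
A[mid]=6>5: swap A[0],A[12]; hi=11 → [7, 9, 6, 5, 10, 5, 9, 9, 11, 11, 6, 6, 6]
A[mid]=7>5: swap A[0],A[11]; hi=10 → [6, 9, 6, 5, 10, 5, 9, 9, 11, 11, 6, 7, 6]
A[mid]=6>5: swap A[0],A[10]; hi=9 → [6, 9, 6, 5, 10, 5, 9, 9, 11, 11, 6, 7, 6]
A[mid]=6>5: swap A[0],A[9]; hi=8 → [11, 9, 6, 5, 10, 5, 9, 9, 11, 6, 6, 7, 6]
A[mid]=11>5: swap A[0],A[8]; hi=7 → [11, 9, 6, 5, 10, 5, 9, 9, 11, 6, 6, 7, 6]
A[mid]=11>5: swap A[0],A[7]; hi=6 → [9, 9, 6, 5, 10, 5, 9, 11, 11, 6, 6, 7, 6]
A[mid]=9>5: swap A[0],A[6]; hi=5 → [9, 9, 6, 5, 10, 5, 9, 11, 11, 6, 6, 7, 6]
A[mid]=9>5: swap A[0],A[5]; hi=4 → [5, 9, 6, 5, 10, 9, 9, 11, 11, 6, 6, 7, 6]
A[mid]=5=5: mid=1
A[mid]=9>5: swap A[1],A[4]; hi=3 → [5, 10, 6, 5, 9, 9, 9, 11, 11, 6, 6, 7, 6]
A[mid]=10>5: swap A[1],A[3]; hi=2 → [5, 5, 6, 10, 9, 9, 9, 11, 11, 6, 6, 7, 6]
A[mid]=5=5: mid=2
A[mid]=6>5: swap A[2],A[2]; hi=1 → [5, 5, 6, 10, 9, 9, 9, 11, 11, 6, 6, 7, 6]
end: lo=0, hi=1; A = [5, 5, 6, 10, 9, 9, 9, 11, 11, 6, 6, 7, 6]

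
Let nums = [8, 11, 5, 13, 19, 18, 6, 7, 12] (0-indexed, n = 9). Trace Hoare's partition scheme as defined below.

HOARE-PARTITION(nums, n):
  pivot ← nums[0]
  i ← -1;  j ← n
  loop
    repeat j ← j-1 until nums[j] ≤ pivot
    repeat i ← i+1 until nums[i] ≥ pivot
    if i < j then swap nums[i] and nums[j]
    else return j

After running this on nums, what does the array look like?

[7, 6, 5, 13, 19, 18, 11, 8, 12]

pivot = nums[0] = 8; i = -1, j = 9
j→7 (nums[7]=7≤8), i→0 (nums[0]=8≥8); i<j, swap → [7, 11, 5, 13, 19, 18, 6, 8, 12]
j→6 (nums[6]=6≤8), i→1 (nums[1]=11≥8); i<j, swap → [7, 6, 5, 13, 19, 18, 11, 8, 12]
j→2, i→3; i≥j, return j=2. nums = [7, 6, 5, 13, 19, 18, 11, 8, 12]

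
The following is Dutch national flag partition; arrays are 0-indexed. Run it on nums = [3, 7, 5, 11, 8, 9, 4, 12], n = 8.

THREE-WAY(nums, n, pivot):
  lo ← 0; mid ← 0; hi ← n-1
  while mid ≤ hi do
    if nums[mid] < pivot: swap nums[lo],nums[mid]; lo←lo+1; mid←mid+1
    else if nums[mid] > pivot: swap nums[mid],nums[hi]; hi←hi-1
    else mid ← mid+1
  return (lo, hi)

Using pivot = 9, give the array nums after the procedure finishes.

lo=0 mid=0 hi=7
3<9: swap(0,0), lo=1 mid=1 ⇒ [3, 7, 5, 11, 8, 9, 4, 12]
7<9: swap(1,1), lo=2 mid=2 ⇒ [3, 7, 5, 11, 8, 9, 4, 12]
5<9: swap(2,2), lo=3 mid=3 ⇒ [3, 7, 5, 11, 8, 9, 4, 12]
11>9: swap(3,7), hi=6 ⇒ [3, 7, 5, 12, 8, 9, 4, 11]
12>9: swap(3,6), hi=5 ⇒ [3, 7, 5, 4, 8, 9, 12, 11]
4<9: swap(3,3), lo=4 mid=4 ⇒ [3, 7, 5, 4, 8, 9, 12, 11]
8<9: swap(4,4), lo=5 mid=5 ⇒ [3, 7, 5, 4, 8, 9, 12, 11]
9=9: mid=6
done. lo=5 hi=5; nums=[3, 7, 5, 4, 8, 9, 12, 11]

[3, 7, 5, 4, 8, 9, 12, 11]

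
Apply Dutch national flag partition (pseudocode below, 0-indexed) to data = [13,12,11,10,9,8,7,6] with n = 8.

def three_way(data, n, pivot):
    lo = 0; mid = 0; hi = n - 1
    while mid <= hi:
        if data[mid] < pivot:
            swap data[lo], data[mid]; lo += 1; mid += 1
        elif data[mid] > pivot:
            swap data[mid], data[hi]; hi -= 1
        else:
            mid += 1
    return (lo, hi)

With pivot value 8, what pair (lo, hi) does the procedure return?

lo=0 mid=0 hi=7
13>8: swap(0,7), hi=6 ⇒ [6,12,11,10,9,8,7,13]
6<8: swap(0,0), lo=1 mid=1 ⇒ [6,12,11,10,9,8,7,13]
12>8: swap(1,6), hi=5 ⇒ [6,7,11,10,9,8,12,13]
7<8: swap(1,1), lo=2 mid=2 ⇒ [6,7,11,10,9,8,12,13]
11>8: swap(2,5), hi=4 ⇒ [6,7,8,10,9,11,12,13]
8=8: mid=3
10>8: swap(3,4), hi=3 ⇒ [6,7,8,9,10,11,12,13]
9>8: swap(3,3), hi=2 ⇒ [6,7,8,9,10,11,12,13]
done. lo=2 hi=2; data=[6,7,8,9,10,11,12,13]

(2, 2)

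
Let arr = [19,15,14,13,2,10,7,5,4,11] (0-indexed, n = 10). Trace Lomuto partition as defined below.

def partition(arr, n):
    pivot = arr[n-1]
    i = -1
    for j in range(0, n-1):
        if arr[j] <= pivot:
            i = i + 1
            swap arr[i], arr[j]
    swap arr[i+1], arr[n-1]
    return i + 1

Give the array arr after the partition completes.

pivot=11, i=-1
j=0: 19>11, skip
j=1: 15>11, skip
j=2: 14>11, skip
j=3: 13>11, skip
j=4: 2≤11, i=0, swap(0,4) ⇒ [2,15,14,13,19,10,7,5,4,11]
j=5: 10≤11, i=1, swap(1,5) ⇒ [2,10,14,13,19,15,7,5,4,11]
j=6: 7≤11, i=2, swap(2,6) ⇒ [2,10,7,13,19,15,14,5,4,11]
j=7: 5≤11, i=3, swap(3,7) ⇒ [2,10,7,5,19,15,14,13,4,11]
j=8: 4≤11, i=4, swap(4,8) ⇒ [2,10,7,5,4,15,14,13,19,11]
swap(5,9) ⇒ [2,10,7,5,4,11,14,13,19,15]; return 5

[2,10,7,5,4,11,14,13,19,15]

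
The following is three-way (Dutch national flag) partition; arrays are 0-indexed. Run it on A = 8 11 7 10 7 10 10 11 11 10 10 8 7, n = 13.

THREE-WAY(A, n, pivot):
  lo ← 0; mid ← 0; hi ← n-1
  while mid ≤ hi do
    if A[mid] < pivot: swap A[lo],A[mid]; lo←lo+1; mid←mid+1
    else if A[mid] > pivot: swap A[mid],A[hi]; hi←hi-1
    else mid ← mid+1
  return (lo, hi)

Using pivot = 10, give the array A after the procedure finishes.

lo=0 mid=0 hi=12
8<10: swap(0,0), lo=1 mid=1 ⇒ 8 11 7 10 7 10 10 11 11 10 10 8 7
11>10: swap(1,12), hi=11 ⇒ 8 7 7 10 7 10 10 11 11 10 10 8 11
7<10: swap(1,1), lo=2 mid=2 ⇒ 8 7 7 10 7 10 10 11 11 10 10 8 11
7<10: swap(2,2), lo=3 mid=3 ⇒ 8 7 7 10 7 10 10 11 11 10 10 8 11
10=10: mid=4
7<10: swap(3,4), lo=4 mid=5 ⇒ 8 7 7 7 10 10 10 11 11 10 10 8 11
10=10: mid=6
10=10: mid=7
11>10: swap(7,11), hi=10 ⇒ 8 7 7 7 10 10 10 8 11 10 10 11 11
8<10: swap(4,7), lo=5 mid=8 ⇒ 8 7 7 7 8 10 10 10 11 10 10 11 11
11>10: swap(8,10), hi=9 ⇒ 8 7 7 7 8 10 10 10 10 10 11 11 11
10=10: mid=9
10=10: mid=10
done. lo=5 hi=9; A=8 7 7 7 8 10 10 10 10 10 11 11 11

8 7 7 7 8 10 10 10 10 10 11 11 11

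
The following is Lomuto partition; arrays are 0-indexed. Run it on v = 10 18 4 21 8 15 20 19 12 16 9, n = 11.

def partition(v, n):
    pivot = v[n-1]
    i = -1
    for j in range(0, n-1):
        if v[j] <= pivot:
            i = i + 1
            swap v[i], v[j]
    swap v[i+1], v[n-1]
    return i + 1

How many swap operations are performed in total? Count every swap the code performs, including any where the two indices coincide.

pivot=9, i=-1
j=0: 10>9, skip
j=1: 18>9, skip
j=2: 4≤9, i=0, swap(0,2) ⇒ 4 18 10 21 8 15 20 19 12 16 9
j=3: 21>9, skip
j=4: 8≤9, i=1, swap(1,4) ⇒ 4 8 10 21 18 15 20 19 12 16 9
j=5: 15>9, skip
j=6: 20>9, skip
j=7: 19>9, skip
j=8: 12>9, skip
j=9: 16>9, skip
swap(2,10) ⇒ 4 8 9 21 18 15 20 19 12 16 10; return 2

3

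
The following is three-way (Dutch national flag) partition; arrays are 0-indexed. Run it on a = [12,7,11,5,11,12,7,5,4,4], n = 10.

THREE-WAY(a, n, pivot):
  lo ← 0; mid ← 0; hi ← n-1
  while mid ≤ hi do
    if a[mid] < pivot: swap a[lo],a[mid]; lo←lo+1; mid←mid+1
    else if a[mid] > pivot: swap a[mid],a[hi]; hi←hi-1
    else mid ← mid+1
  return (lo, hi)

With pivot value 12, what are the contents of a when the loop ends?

[7,11,5,11,7,5,4,4,12,12]

lo=0 mid=0 hi=9
12=12: mid=1
7<12: swap(0,1), lo=1 mid=2 ⇒ [7,12,11,5,11,12,7,5,4,4]
11<12: swap(1,2), lo=2 mid=3 ⇒ [7,11,12,5,11,12,7,5,4,4]
5<12: swap(2,3), lo=3 mid=4 ⇒ [7,11,5,12,11,12,7,5,4,4]
11<12: swap(3,4), lo=4 mid=5 ⇒ [7,11,5,11,12,12,7,5,4,4]
12=12: mid=6
7<12: swap(4,6), lo=5 mid=7 ⇒ [7,11,5,11,7,12,12,5,4,4]
5<12: swap(5,7), lo=6 mid=8 ⇒ [7,11,5,11,7,5,12,12,4,4]
4<12: swap(6,8), lo=7 mid=9 ⇒ [7,11,5,11,7,5,4,12,12,4]
4<12: swap(7,9), lo=8 mid=10 ⇒ [7,11,5,11,7,5,4,4,12,12]
done. lo=8 hi=9; a=[7,11,5,11,7,5,4,4,12,12]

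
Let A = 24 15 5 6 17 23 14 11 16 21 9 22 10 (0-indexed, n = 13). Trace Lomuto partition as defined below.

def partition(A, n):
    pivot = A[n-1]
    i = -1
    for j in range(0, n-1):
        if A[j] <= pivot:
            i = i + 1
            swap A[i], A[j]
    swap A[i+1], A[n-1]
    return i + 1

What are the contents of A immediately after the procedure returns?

pivot = A[12] = 10; i = -1
j=0: A[0]=24 > 10 → no swap
j=1: A[1]=15 > 10 → no swap
j=2: A[2]=5 ≤ 10 → i=0, swap A[0],A[2] → 5 15 24 6 17 23 14 11 16 21 9 22 10
j=3: A[3]=6 ≤ 10 → i=1, swap A[1],A[3] → 5 6 24 15 17 23 14 11 16 21 9 22 10
j=4: A[4]=17 > 10 → no swap
j=5: A[5]=23 > 10 → no swap
j=6: A[6]=14 > 10 → no swap
j=7: A[7]=11 > 10 → no swap
j=8: A[8]=16 > 10 → no swap
j=9: A[9]=21 > 10 → no swap
j=10: A[10]=9 ≤ 10 → i=2, swap A[2],A[10] → 5 6 9 15 17 23 14 11 16 21 24 22 10
j=11: A[11]=22 > 10 → no swap
final swap A[3],A[12] → 5 6 9 10 17 23 14 11 16 21 24 22 15; return 3

5 6 9 10 17 23 14 11 16 21 24 22 15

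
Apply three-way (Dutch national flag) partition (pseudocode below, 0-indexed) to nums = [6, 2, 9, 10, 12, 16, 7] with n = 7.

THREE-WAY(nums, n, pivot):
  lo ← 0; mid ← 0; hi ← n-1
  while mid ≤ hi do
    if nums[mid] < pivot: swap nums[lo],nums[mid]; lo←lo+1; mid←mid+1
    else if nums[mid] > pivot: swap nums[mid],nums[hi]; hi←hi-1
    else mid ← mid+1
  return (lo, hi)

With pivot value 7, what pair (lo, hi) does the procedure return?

lo=0 mid=0 hi=6
6<7: swap(0,0), lo=1 mid=1 ⇒ [6, 2, 9, 10, 12, 16, 7]
2<7: swap(1,1), lo=2 mid=2 ⇒ [6, 2, 9, 10, 12, 16, 7]
9>7: swap(2,6), hi=5 ⇒ [6, 2, 7, 10, 12, 16, 9]
7=7: mid=3
10>7: swap(3,5), hi=4 ⇒ [6, 2, 7, 16, 12, 10, 9]
16>7: swap(3,4), hi=3 ⇒ [6, 2, 7, 12, 16, 10, 9]
12>7: swap(3,3), hi=2 ⇒ [6, 2, 7, 12, 16, 10, 9]
done. lo=2 hi=2; nums=[6, 2, 7, 12, 16, 10, 9]

(2, 2)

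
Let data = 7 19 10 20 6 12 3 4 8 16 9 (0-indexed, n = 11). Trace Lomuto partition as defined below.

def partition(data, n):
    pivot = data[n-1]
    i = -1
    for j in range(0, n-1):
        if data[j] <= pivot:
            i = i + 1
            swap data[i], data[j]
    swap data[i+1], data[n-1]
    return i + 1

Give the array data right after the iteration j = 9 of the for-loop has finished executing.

pivot = data[10] = 9; i = -1
j=0: data[0]=7 ≤ 9 → i=0, swap data[0],data[0] (no change) → 7 19 10 20 6 12 3 4 8 16 9
j=1: data[1]=19 > 9 → no swap
j=2: data[2]=10 > 9 → no swap
j=3: data[3]=20 > 9 → no swap
j=4: data[4]=6 ≤ 9 → i=1, swap data[1],data[4] → 7 6 10 20 19 12 3 4 8 16 9
j=5: data[5]=12 > 9 → no swap
j=6: data[6]=3 ≤ 9 → i=2, swap data[2],data[6] → 7 6 3 20 19 12 10 4 8 16 9
j=7: data[7]=4 ≤ 9 → i=3, swap data[3],data[7] → 7 6 3 4 19 12 10 20 8 16 9
j=8: data[8]=8 ≤ 9 → i=4, swap data[4],data[8] → 7 6 3 4 8 12 10 20 19 16 9
j=9: data[9]=16 > 9 → no swap
(after j=9) data = 7 6 3 4 8 12 10 20 19 16 9

7 6 3 4 8 12 10 20 19 16 9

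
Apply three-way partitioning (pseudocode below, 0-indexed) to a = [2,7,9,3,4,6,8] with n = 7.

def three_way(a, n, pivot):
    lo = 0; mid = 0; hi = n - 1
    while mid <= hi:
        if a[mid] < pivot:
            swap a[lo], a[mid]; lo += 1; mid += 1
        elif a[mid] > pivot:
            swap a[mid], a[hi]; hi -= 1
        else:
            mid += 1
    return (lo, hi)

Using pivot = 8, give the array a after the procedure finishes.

pivot = 8; lo=0, mid=0, hi=6
a[mid]=2<8: swap a[0],a[0]; lo=1,mid=1 → [2,7,9,3,4,6,8]
a[mid]=7<8: swap a[1],a[1]; lo=2,mid=2 → [2,7,9,3,4,6,8]
a[mid]=9>8: swap a[2],a[6]; hi=5 → [2,7,8,3,4,6,9]
a[mid]=8=8: mid=3
a[mid]=3<8: swap a[2],a[3]; lo=3,mid=4 → [2,7,3,8,4,6,9]
a[mid]=4<8: swap a[3],a[4]; lo=4,mid=5 → [2,7,3,4,8,6,9]
a[mid]=6<8: swap a[4],a[5]; lo=5,mid=6 → [2,7,3,4,6,8,9]
end: lo=5, hi=5; a = [2,7,3,4,6,8,9]

[2,7,3,4,6,8,9]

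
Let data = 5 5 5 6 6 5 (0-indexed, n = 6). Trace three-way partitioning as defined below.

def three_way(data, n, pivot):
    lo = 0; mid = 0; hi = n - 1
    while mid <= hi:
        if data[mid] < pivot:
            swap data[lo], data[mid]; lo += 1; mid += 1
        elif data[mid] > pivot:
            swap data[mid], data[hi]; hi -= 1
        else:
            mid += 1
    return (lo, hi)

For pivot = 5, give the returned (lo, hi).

(0, 3)

pivot = 5; lo=0, mid=0, hi=5
data[mid]=5=5: mid=1
data[mid]=5=5: mid=2
data[mid]=5=5: mid=3
data[mid]=6>5: swap data[3],data[5]; hi=4 → 5 5 5 5 6 6
data[mid]=5=5: mid=4
data[mid]=6>5: swap data[4],data[4]; hi=3 → 5 5 5 5 6 6
end: lo=0, hi=3; data = 5 5 5 5 6 6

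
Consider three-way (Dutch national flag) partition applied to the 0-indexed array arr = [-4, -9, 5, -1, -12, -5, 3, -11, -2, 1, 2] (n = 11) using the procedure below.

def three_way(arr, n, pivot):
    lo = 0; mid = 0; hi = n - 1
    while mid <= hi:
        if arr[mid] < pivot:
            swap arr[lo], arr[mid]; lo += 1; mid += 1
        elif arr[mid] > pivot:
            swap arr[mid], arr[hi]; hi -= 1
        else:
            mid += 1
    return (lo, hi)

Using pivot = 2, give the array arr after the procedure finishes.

[-4, -9, -1, -12, -5, 1, -11, -2, 2, 3, 5]

pivot = 2; lo=0, mid=0, hi=10
arr[mid]=-4<2: swap arr[0],arr[0]; lo=1,mid=1 → [-4, -9, 5, -1, -12, -5, 3, -11, -2, 1, 2]
arr[mid]=-9<2: swap arr[1],arr[1]; lo=2,mid=2 → [-4, -9, 5, -1, -12, -5, 3, -11, -2, 1, 2]
arr[mid]=5>2: swap arr[2],arr[10]; hi=9 → [-4, -9, 2, -1, -12, -5, 3, -11, -2, 1, 5]
arr[mid]=2=2: mid=3
arr[mid]=-1<2: swap arr[2],arr[3]; lo=3,mid=4 → [-4, -9, -1, 2, -12, -5, 3, -11, -2, 1, 5]
arr[mid]=-12<2: swap arr[3],arr[4]; lo=4,mid=5 → [-4, -9, -1, -12, 2, -5, 3, -11, -2, 1, 5]
arr[mid]=-5<2: swap arr[4],arr[5]; lo=5,mid=6 → [-4, -9, -1, -12, -5, 2, 3, -11, -2, 1, 5]
arr[mid]=3>2: swap arr[6],arr[9]; hi=8 → [-4, -9, -1, -12, -5, 2, 1, -11, -2, 3, 5]
arr[mid]=1<2: swap arr[5],arr[6]; lo=6,mid=7 → [-4, -9, -1, -12, -5, 1, 2, -11, -2, 3, 5]
arr[mid]=-11<2: swap arr[6],arr[7]; lo=7,mid=8 → [-4, -9, -1, -12, -5, 1, -11, 2, -2, 3, 5]
arr[mid]=-2<2: swap arr[7],arr[8]; lo=8,mid=9 → [-4, -9, -1, -12, -5, 1, -11, -2, 2, 3, 5]
end: lo=8, hi=8; arr = [-4, -9, -1, -12, -5, 1, -11, -2, 2, 3, 5]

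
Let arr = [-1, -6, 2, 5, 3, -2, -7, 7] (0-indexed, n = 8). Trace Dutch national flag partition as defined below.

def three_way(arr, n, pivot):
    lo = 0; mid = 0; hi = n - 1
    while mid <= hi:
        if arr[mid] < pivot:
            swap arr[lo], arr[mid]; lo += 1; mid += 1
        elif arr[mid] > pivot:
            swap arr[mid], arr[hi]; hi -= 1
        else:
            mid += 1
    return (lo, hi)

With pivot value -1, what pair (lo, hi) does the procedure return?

(3, 3)

pivot = -1; lo=0, mid=0, hi=7
arr[mid]=-1=-1: mid=1
arr[mid]=-6<-1: swap arr[0],arr[1]; lo=1,mid=2 → [-6, -1, 2, 5, 3, -2, -7, 7]
arr[mid]=2>-1: swap arr[2],arr[7]; hi=6 → [-6, -1, 7, 5, 3, -2, -7, 2]
arr[mid]=7>-1: swap arr[2],arr[6]; hi=5 → [-6, -1, -7, 5, 3, -2, 7, 2]
arr[mid]=-7<-1: swap arr[1],arr[2]; lo=2,mid=3 → [-6, -7, -1, 5, 3, -2, 7, 2]
arr[mid]=5>-1: swap arr[3],arr[5]; hi=4 → [-6, -7, -1, -2, 3, 5, 7, 2]
arr[mid]=-2<-1: swap arr[2],arr[3]; lo=3,mid=4 → [-6, -7, -2, -1, 3, 5, 7, 2]
arr[mid]=3>-1: swap arr[4],arr[4]; hi=3 → [-6, -7, -2, -1, 3, 5, 7, 2]
end: lo=3, hi=3; arr = [-6, -7, -2, -1, 3, 5, 7, 2]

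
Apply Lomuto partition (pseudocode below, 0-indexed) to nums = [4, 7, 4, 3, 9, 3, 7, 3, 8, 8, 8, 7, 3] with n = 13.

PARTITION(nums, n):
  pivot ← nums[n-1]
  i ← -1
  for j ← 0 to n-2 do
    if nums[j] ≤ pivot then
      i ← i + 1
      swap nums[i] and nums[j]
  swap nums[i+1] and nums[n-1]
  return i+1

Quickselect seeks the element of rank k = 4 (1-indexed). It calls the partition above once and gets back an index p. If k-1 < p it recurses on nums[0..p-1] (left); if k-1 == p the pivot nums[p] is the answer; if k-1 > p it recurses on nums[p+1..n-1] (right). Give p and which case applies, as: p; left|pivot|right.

pivot=3, i=-1
j=0: 4>3, skip
j=1: 7>3, skip
j=2: 4>3, skip
j=3: 3≤3, i=0, swap(0,3) ⇒ [3, 7, 4, 4, 9, 3, 7, 3, 8, 8, 8, 7, 3]
j=4: 9>3, skip
j=5: 3≤3, i=1, swap(1,5) ⇒ [3, 3, 4, 4, 9, 7, 7, 3, 8, 8, 8, 7, 3]
j=6: 7>3, skip
j=7: 3≤3, i=2, swap(2,7) ⇒ [3, 3, 3, 4, 9, 7, 7, 4, 8, 8, 8, 7, 3]
j=8: 8>3, skip
j=9: 8>3, skip
j=10: 8>3, skip
j=11: 7>3, skip
swap(3,12) ⇒ [3, 3, 3, 3, 9, 7, 7, 4, 8, 8, 8, 7, 4]; return 3
p = 3; k-1 = 3 == 3 ⇒ pivot

3; pivot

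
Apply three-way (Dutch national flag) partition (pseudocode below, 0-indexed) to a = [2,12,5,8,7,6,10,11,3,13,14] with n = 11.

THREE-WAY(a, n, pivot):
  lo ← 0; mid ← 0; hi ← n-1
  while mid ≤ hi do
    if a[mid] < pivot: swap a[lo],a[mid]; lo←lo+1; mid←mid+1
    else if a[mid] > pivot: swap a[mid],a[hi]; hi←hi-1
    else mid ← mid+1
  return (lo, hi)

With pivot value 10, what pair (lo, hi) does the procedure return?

(6, 6)

lo=0 mid=0 hi=10
2<10: swap(0,0), lo=1 mid=1 ⇒ [2,12,5,8,7,6,10,11,3,13,14]
12>10: swap(1,10), hi=9 ⇒ [2,14,5,8,7,6,10,11,3,13,12]
14>10: swap(1,9), hi=8 ⇒ [2,13,5,8,7,6,10,11,3,14,12]
13>10: swap(1,8), hi=7 ⇒ [2,3,5,8,7,6,10,11,13,14,12]
3<10: swap(1,1), lo=2 mid=2 ⇒ [2,3,5,8,7,6,10,11,13,14,12]
5<10: swap(2,2), lo=3 mid=3 ⇒ [2,3,5,8,7,6,10,11,13,14,12]
8<10: swap(3,3), lo=4 mid=4 ⇒ [2,3,5,8,7,6,10,11,13,14,12]
7<10: swap(4,4), lo=5 mid=5 ⇒ [2,3,5,8,7,6,10,11,13,14,12]
6<10: swap(5,5), lo=6 mid=6 ⇒ [2,3,5,8,7,6,10,11,13,14,12]
10=10: mid=7
11>10: swap(7,7), hi=6 ⇒ [2,3,5,8,7,6,10,11,13,14,12]
done. lo=6 hi=6; a=[2,3,5,8,7,6,10,11,13,14,12]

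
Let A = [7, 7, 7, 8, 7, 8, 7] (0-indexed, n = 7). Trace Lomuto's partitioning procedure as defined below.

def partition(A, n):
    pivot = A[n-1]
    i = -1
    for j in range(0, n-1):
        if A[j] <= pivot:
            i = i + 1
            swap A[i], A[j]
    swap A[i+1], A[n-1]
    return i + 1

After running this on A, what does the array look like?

pivot=7, i=-1
j=0: 7≤7, i=0, swap(0,0) ⇒ [7, 7, 7, 8, 7, 8, 7]
j=1: 7≤7, i=1, swap(1,1) ⇒ [7, 7, 7, 8, 7, 8, 7]
j=2: 7≤7, i=2, swap(2,2) ⇒ [7, 7, 7, 8, 7, 8, 7]
j=3: 8>7, skip
j=4: 7≤7, i=3, swap(3,4) ⇒ [7, 7, 7, 7, 8, 8, 7]
j=5: 8>7, skip
swap(4,6) ⇒ [7, 7, 7, 7, 7, 8, 8]; return 4

[7, 7, 7, 7, 7, 8, 8]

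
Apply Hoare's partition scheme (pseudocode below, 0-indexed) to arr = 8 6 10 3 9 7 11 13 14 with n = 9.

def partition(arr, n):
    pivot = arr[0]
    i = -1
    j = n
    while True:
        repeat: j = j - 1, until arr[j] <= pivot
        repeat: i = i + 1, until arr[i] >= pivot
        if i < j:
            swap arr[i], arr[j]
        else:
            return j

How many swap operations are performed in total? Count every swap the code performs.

2

pivot = arr[0] = 8; i = -1, j = 9
j→5 (arr[5]=7≤8), i→0 (arr[0]=8≥8); i<j, swap → 7 6 10 3 9 8 11 13 14
j→3 (arr[3]=3≤8), i→2 (arr[2]=10≥8); i<j, swap → 7 6 3 10 9 8 11 13 14
j→2, i→3; i≥j, return j=2. arr = 7 6 3 10 9 8 11 13 14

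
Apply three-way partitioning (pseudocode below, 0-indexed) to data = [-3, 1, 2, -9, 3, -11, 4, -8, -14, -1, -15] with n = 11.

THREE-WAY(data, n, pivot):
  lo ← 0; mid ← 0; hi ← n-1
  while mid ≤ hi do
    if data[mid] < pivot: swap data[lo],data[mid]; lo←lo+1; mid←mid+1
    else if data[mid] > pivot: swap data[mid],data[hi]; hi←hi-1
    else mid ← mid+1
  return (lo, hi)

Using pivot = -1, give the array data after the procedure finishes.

[-3, -15, -9, -14, -11, -8, -1, 4, 3, 2, 1]

pivot = -1; lo=0, mid=0, hi=10
data[mid]=-3<-1: swap data[0],data[0]; lo=1,mid=1 → [-3, 1, 2, -9, 3, -11, 4, -8, -14, -1, -15]
data[mid]=1>-1: swap data[1],data[10]; hi=9 → [-3, -15, 2, -9, 3, -11, 4, -8, -14, -1, 1]
data[mid]=-15<-1: swap data[1],data[1]; lo=2,mid=2 → [-3, -15, 2, -9, 3, -11, 4, -8, -14, -1, 1]
data[mid]=2>-1: swap data[2],data[9]; hi=8 → [-3, -15, -1, -9, 3, -11, 4, -8, -14, 2, 1]
data[mid]=-1=-1: mid=3
data[mid]=-9<-1: swap data[2],data[3]; lo=3,mid=4 → [-3, -15, -9, -1, 3, -11, 4, -8, -14, 2, 1]
data[mid]=3>-1: swap data[4],data[8]; hi=7 → [-3, -15, -9, -1, -14, -11, 4, -8, 3, 2, 1]
data[mid]=-14<-1: swap data[3],data[4]; lo=4,mid=5 → [-3, -15, -9, -14, -1, -11, 4, -8, 3, 2, 1]
data[mid]=-11<-1: swap data[4],data[5]; lo=5,mid=6 → [-3, -15, -9, -14, -11, -1, 4, -8, 3, 2, 1]
data[mid]=4>-1: swap data[6],data[7]; hi=6 → [-3, -15, -9, -14, -11, -1, -8, 4, 3, 2, 1]
data[mid]=-8<-1: swap data[5],data[6]; lo=6,mid=7 → [-3, -15, -9, -14, -11, -8, -1, 4, 3, 2, 1]
end: lo=6, hi=6; data = [-3, -15, -9, -14, -11, -8, -1, 4, 3, 2, 1]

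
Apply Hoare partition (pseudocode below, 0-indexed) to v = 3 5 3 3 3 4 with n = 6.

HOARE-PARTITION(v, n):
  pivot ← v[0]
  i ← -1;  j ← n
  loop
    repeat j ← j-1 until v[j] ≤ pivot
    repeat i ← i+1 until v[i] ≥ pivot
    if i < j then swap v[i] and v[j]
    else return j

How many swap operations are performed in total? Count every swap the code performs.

2

pivot = v[0] = 3; i = -1, j = 6
j→4 (v[4]=3≤3), i→0 (v[0]=3≥3); i<j, swap → 3 5 3 3 3 4
j→3 (v[3]=3≤3), i→1 (v[1]=5≥3); i<j, swap → 3 3 3 5 3 4
j→2, i→2; i≥j, return j=2. v = 3 3 3 5 3 4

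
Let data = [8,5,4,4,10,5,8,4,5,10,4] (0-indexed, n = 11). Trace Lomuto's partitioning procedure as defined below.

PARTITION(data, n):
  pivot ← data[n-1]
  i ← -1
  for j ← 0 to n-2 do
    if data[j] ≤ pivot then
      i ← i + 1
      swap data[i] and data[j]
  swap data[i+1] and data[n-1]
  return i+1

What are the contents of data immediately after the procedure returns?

[4,4,4,4,10,5,8,8,5,10,5]

pivot = data[10] = 4; i = -1
j=0: data[0]=8 > 4 → no swap
j=1: data[1]=5 > 4 → no swap
j=2: data[2]=4 ≤ 4 → i=0, swap data[0],data[2] → [4,5,8,4,10,5,8,4,5,10,4]
j=3: data[3]=4 ≤ 4 → i=1, swap data[1],data[3] → [4,4,8,5,10,5,8,4,5,10,4]
j=4: data[4]=10 > 4 → no swap
j=5: data[5]=5 > 4 → no swap
j=6: data[6]=8 > 4 → no swap
j=7: data[7]=4 ≤ 4 → i=2, swap data[2],data[7] → [4,4,4,5,10,5,8,8,5,10,4]
j=8: data[8]=5 > 4 → no swap
j=9: data[9]=10 > 4 → no swap
final swap data[3],data[10] → [4,4,4,4,10,5,8,8,5,10,5]; return 3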